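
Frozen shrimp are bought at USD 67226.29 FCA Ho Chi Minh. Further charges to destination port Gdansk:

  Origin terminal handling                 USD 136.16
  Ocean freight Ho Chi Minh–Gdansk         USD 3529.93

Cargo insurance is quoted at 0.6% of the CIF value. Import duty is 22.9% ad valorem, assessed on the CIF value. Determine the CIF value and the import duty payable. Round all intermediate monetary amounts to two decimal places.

Let C be the CIF value. C = FCA price + pre-shipment costs + freight + 0.6% × C
C − 0.6% × C = 67226.29 + 136.16 + 3529.93
0.994 × C = 70892.38
C = 70892.38 / 0.994 = 71320.30
Insurance premium = 0.6% × 71320.30 = 427.92
Import duty = 71320.30 × 22.9% = 16332.35

CIF value: USD 71320.30; import duty: USD 16332.35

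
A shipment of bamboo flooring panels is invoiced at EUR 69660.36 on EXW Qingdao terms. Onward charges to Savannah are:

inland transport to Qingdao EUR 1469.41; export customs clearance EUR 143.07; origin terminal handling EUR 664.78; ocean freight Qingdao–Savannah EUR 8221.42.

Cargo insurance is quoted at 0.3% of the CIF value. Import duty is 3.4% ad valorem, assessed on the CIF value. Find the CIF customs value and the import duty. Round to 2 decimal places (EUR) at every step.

CIF value: EUR 80400.24; import duty: EUR 2733.61

Let C be the CIF value. C = EXW price + pre-shipment costs + freight + 0.3% × C
C − 0.3% × C = 69660.36 + 1469.41 + 143.07 + 664.78 + 8221.42
0.997 × C = 80159.04
C = 80159.04 / 0.997 = 80400.24
Insurance premium = 0.3% × 80400.24 = 241.20
Import duty = 80400.24 × 3.4% = 2733.61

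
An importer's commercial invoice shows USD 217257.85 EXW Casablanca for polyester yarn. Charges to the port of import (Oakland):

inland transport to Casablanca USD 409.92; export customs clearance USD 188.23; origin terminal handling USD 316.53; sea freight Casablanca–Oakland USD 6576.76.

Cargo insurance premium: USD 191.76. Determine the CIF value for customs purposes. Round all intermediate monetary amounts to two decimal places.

CIF = EXW price + pre-shipment costs + freight + insurance
CIF = 217257.85 + 409.92 + 188.23 + 316.53 + 6576.76 + 191.76 = 224941.05

CIF value: USD 224941.05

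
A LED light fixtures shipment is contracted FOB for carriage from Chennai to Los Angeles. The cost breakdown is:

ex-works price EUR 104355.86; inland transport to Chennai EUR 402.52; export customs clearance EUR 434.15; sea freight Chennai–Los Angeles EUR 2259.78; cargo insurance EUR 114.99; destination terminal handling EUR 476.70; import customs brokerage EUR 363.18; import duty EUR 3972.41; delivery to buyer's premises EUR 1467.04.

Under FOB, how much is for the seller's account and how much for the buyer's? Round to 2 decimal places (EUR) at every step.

FOB: the seller bears costs until goods are on board at the origin port; the buyer bears freight, insurance and all costs thereafter.
Seller's account: goods 104355.86 + inland to port 402.52 + export clearance 434.15 = 105192.53
Buyer's account: freight 2259.78 + insurance 114.99 + destination terminal 476.70 + brokerage 363.18 + duty 3972.41 + delivery 1467.04 = 8654.10

Seller: EUR 105192.53; buyer: EUR 8654.10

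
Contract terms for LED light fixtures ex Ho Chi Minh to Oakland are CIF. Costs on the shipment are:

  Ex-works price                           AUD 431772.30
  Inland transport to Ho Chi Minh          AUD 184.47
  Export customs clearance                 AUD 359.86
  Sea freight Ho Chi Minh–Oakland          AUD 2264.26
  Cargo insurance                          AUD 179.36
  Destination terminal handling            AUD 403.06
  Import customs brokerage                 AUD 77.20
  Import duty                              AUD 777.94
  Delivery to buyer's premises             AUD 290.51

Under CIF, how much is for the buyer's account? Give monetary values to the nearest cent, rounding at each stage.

Buyer's account: AUD 1548.71

CIF: the seller pays costs through ocean freight and marine insurance to the destination port.
Seller's account: goods 431772.30 + inland to port 184.47 + export clearance 359.86 + freight 2264.26 + insurance 179.36 = 434760.25
Buyer's account: destination terminal 403.06 + brokerage 77.20 + duty 777.94 + delivery 290.51 = 1548.71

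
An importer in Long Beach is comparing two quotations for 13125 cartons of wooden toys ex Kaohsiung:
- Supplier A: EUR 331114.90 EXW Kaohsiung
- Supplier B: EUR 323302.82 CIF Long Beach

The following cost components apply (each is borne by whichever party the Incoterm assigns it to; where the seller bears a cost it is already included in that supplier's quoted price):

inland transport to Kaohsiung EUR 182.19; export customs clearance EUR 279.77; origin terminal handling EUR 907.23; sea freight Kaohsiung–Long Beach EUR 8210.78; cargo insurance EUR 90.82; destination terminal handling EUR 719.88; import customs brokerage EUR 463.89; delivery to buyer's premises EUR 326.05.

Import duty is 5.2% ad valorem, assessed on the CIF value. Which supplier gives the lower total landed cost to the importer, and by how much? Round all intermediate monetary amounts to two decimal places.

Supplier B is cheaper by EUR 18391.98

Supplier A (EXW):
CIF value = EXW price + inland to port + export clearance + origin terminal + freight + insurance = 331114.90 + 182.19 + 279.77 + 907.23 + 8210.78 + 90.82 = 340785.69
Import duty = 340785.69 × 5.2% = 17720.86
Buyer bears (A): 182.19 + 279.77 + 907.23 + 8210.78 + 90.82 + 719.88 + 463.89 + 326.05 = 11180.61
Landed cost (A) = invoice 331114.90 + 11180.61 + duty 17720.86 = 360016.37
Supplier B (CIF):
The CIF price already equals the CIF value: 323302.82
Import duty = 323302.82 × 5.2% = 16811.75
Buyer bears (B): 719.88 + 463.89 + 326.05 = 1509.82
Landed cost (B) = invoice 323302.82 + 1509.82 + duty 16811.75 = 341624.39
Difference = |360016.37 − 341624.39| = 18391.98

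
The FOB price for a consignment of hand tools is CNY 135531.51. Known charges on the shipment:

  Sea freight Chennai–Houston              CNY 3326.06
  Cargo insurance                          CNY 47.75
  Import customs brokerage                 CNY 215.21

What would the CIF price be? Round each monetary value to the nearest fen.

Not relevant to the conversion: brokerage — on the buyer under both terms; not part of either seller's price.
From FOB to CIF, the seller additionally bears: freight, insurance.
CIF price = 135531.51 + 3326.06 + 47.75 = 138905.32

CIF price: CNY 138905.32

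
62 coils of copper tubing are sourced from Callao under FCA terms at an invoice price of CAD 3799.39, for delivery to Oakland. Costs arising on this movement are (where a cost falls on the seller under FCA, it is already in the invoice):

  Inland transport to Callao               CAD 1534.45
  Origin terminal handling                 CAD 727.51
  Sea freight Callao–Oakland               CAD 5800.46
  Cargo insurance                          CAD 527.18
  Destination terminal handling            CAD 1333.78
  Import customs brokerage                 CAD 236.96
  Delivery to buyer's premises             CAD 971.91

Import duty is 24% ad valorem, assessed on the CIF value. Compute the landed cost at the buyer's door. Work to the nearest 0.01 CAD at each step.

Total landed cost: CAD 16002.28

FCA: the seller delivers export-cleared goods to the carrier; the buyer bears costs from that point.
Already in the invoice (seller's account under FCA): inland to port — exclude.
CIF value = FCA price + origin terminal + freight + insurance = 3799.39 + 727.51 + 5800.46 + 527.18 = 10854.54
Import duty = 10854.54 × 24% = 2605.09
Buyer bears: origin terminal 727.51 + freight 5800.46 + insurance 527.18 + destination terminal 1333.78 + brokerage 236.96 + delivery 971.91 + duty 2605.09 = 12202.89
Landed cost = invoice 3799.39 + 12202.89 = 16002.28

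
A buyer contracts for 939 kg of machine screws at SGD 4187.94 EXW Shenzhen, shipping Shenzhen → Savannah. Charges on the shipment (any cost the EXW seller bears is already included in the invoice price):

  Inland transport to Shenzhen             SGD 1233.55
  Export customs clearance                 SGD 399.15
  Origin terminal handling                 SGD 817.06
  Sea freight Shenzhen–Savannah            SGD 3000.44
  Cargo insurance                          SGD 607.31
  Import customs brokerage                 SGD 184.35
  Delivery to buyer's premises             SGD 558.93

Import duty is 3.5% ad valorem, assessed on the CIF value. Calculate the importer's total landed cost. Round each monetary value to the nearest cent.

Total landed cost: SGD 11347.32

EXW: the seller makes goods available at their premises; the buyer bears all onward costs.
CIF value = EXW price + inland to port + export clearance + origin terminal + freight + insurance = 4187.94 + 1233.55 + 399.15 + 817.06 + 3000.44 + 607.31 = 10245.45
Import duty = 10245.45 × 3.5% = 358.59
Buyer bears: inland to port 1233.55 + export clearance 399.15 + origin terminal 817.06 + freight 3000.44 + insurance 607.31 + brokerage 184.35 + delivery 558.93 + duty 358.59 = 7159.38
Landed cost = invoice 4187.94 + 7159.38 = 11347.32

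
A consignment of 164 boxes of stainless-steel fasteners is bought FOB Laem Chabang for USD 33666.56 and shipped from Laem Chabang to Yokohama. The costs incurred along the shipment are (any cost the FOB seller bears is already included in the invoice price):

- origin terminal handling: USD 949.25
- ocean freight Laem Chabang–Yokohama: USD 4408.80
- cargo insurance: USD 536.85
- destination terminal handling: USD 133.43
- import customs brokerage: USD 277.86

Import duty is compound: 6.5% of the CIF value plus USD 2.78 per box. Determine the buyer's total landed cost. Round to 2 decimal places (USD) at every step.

Total landed cost: USD 41989.21

FOB: the seller bears costs until goods are on board at the origin port; the buyer bears freight, insurance and all costs thereafter.
Already in the invoice (seller's account under FOB): origin terminal — exclude.
CIF value = FOB price + freight + insurance = 33666.56 + 4408.80 + 536.85 = 38612.21
Ad valorem component: 38612.21 × 6.5% = 2509.79
Specific component: 164 × 2.78 = 455.92
Import duty = 2509.79 + 455.92 = 2965.71
Buyer bears: freight 4408.80 + insurance 536.85 + destination terminal 133.43 + brokerage 277.86 + duty 2965.71 = 8322.65
Landed cost = invoice 33666.56 + 8322.65 = 41989.21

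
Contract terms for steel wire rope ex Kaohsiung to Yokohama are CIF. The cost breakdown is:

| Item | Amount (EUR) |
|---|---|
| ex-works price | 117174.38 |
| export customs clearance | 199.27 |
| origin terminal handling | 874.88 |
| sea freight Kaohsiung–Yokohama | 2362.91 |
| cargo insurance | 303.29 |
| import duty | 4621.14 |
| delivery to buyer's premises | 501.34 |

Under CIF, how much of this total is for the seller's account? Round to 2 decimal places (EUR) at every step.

Seller's account: EUR 120914.73

CIF: the seller pays costs through ocean freight and marine insurance to the destination port.
Seller's account: goods 117174.38 + export clearance 199.27 + origin terminal 874.88 + freight 2362.91 + insurance 303.29 = 120914.73
Buyer's account: duty 4621.14 + delivery 501.34 = 5122.48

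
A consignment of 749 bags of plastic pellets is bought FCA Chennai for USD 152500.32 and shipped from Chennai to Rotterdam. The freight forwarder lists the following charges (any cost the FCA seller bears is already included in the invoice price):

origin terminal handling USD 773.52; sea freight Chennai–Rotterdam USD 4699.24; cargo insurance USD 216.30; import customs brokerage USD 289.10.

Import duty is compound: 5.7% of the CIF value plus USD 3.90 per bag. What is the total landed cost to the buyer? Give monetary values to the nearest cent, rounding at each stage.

FCA: the seller delivers export-cleared goods to the carrier; the buyer bears costs from that point.
CIF value = FCA price + origin terminal + freight + insurance = 152500.32 + 773.52 + 4699.24 + 216.30 = 158189.38
Ad valorem component: 158189.38 × 5.7% = 9016.79
Specific component: 749 × 3.90 = 2921.10
Import duty = 9016.79 + 2921.10 = 11937.89
Buyer bears: origin terminal 773.52 + freight 4699.24 + insurance 216.30 + brokerage 289.10 + duty 11937.89 = 17916.05
Landed cost = invoice 152500.32 + 17916.05 = 170416.37

Total landed cost: USD 170416.37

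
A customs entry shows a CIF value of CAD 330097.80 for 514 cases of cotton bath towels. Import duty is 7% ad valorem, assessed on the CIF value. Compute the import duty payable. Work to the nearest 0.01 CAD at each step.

Import duty: CAD 23106.85

Import duty = 330097.80 × 7% = 23106.85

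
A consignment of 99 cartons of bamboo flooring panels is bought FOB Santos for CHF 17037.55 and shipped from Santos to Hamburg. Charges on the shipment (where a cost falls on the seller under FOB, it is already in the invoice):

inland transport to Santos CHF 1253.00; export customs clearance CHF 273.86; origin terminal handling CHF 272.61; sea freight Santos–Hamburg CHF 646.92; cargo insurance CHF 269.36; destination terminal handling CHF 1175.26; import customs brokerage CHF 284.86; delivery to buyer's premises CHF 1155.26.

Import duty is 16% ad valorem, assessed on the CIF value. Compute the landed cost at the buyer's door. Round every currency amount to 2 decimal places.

Total landed cost: CHF 23441.82

FOB: the seller bears costs until goods are on board at the origin port; the buyer bears freight, insurance and all costs thereafter.
Already in the invoice (seller's account under FOB): inland to port, export clearance, origin terminal — exclude.
CIF value = FOB price + freight + insurance = 17037.55 + 646.92 + 269.36 = 17953.83
Import duty = 17953.83 × 16% = 2872.61
Buyer bears: freight 646.92 + insurance 269.36 + destination terminal 1175.26 + brokerage 284.86 + delivery 1155.26 + duty 2872.61 = 6404.27
Landed cost = invoice 17037.55 + 6404.27 = 23441.82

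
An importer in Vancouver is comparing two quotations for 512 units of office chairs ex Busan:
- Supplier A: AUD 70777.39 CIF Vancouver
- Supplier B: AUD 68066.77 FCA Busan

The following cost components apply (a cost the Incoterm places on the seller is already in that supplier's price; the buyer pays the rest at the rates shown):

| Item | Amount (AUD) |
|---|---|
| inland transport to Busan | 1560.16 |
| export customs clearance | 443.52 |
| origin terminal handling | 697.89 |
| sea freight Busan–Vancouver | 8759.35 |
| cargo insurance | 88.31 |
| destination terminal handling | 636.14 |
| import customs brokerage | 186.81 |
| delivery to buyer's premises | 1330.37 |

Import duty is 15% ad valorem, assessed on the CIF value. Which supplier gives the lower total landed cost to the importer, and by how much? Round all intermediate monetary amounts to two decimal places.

Supplier A (CIF):
The CIF price already equals the CIF value: 70777.39
Import duty = 70777.39 × 15% = 10616.61
Buyer bears (A): 636.14 + 186.81 + 1330.37 = 2153.32
Landed cost (A) = invoice 70777.39 + 2153.32 + duty 10616.61 = 83547.32
Supplier B (FCA):
CIF value = FCA price + origin terminal + freight + insurance = 68066.77 + 697.89 + 8759.35 + 88.31 = 77612.32
Import duty = 77612.32 × 15% = 11641.85
Buyer bears (B): 697.89 + 8759.35 + 88.31 + 636.14 + 186.81 + 1330.37 = 11698.87
Landed cost (B) = invoice 68066.77 + 11698.87 + duty 11641.85 = 91407.49
Difference = |83547.32 − 91407.49| = 7860.17

Supplier A is cheaper by AUD 7860.17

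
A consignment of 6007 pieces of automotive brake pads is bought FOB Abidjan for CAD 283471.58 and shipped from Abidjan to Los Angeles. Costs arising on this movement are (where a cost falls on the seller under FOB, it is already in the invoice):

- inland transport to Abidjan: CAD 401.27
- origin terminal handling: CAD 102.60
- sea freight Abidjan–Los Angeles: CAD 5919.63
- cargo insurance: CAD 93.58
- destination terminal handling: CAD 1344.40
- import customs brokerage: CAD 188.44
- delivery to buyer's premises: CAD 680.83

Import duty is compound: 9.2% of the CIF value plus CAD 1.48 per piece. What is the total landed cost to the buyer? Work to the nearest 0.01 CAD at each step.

Total landed cost: CAD 327221.42

FOB: the seller bears costs until goods are on board at the origin port; the buyer bears freight, insurance and all costs thereafter.
Already in the invoice (seller's account under FOB): inland to port, origin terminal — exclude.
CIF value = FOB price + freight + insurance = 283471.58 + 5919.63 + 93.58 = 289484.79
Ad valorem component: 289484.79 × 9.2% = 26632.60
Specific component: 6007 × 1.48 = 8890.36
Import duty = 26632.60 + 8890.36 = 35522.96
Buyer bears: freight 5919.63 + insurance 93.58 + destination terminal 1344.40 + brokerage 188.44 + delivery 680.83 + duty 35522.96 = 43749.84
Landed cost = invoice 283471.58 + 43749.84 = 327221.42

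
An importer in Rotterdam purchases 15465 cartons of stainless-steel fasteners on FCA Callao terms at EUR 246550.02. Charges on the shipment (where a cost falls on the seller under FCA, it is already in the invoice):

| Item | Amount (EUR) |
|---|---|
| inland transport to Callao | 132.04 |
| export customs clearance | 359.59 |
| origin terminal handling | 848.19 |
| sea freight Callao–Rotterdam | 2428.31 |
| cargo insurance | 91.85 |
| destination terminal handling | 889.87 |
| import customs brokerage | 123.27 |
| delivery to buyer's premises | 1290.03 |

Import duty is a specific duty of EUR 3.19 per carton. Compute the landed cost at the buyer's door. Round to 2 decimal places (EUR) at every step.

FCA: the seller delivers export-cleared goods to the carrier; the buyer bears costs from that point.
Already in the invoice (seller's account under FCA): inland to port, export clearance — exclude.
CIF value = FCA price + origin terminal + freight + insurance = 246550.02 + 848.19 + 2428.31 + 91.85 = 249918.37
Import duty = 15465 × 3.19 = 49333.35
Buyer bears: origin terminal 848.19 + freight 2428.31 + insurance 91.85 + destination terminal 889.87 + brokerage 123.27 + delivery 1290.03 + duty 49333.35 = 55004.87
Landed cost = invoice 246550.02 + 55004.87 = 301554.89

Total landed cost: EUR 301554.89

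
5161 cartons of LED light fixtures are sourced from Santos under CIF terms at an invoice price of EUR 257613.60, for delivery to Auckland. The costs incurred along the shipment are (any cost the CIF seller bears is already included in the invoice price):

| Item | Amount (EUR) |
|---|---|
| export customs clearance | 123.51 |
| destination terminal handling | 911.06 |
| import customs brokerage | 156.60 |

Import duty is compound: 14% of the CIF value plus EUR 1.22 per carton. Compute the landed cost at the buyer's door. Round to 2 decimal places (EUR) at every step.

Total landed cost: EUR 301043.58

CIF: the seller pays costs through ocean freight and marine insurance to the destination port.
Already in the invoice (seller's account under CIF): export clearance — exclude.
The CIF price already equals the CIF value: 257613.60
Ad valorem component: 257613.60 × 14% = 36065.90
Specific component: 5161 × 1.22 = 6296.42
Import duty = 36065.90 + 6296.42 = 42362.32
Buyer bears: destination terminal 911.06 + brokerage 156.60 + duty 42362.32 = 43429.98
Landed cost = invoice 257613.60 + 43429.98 = 301043.58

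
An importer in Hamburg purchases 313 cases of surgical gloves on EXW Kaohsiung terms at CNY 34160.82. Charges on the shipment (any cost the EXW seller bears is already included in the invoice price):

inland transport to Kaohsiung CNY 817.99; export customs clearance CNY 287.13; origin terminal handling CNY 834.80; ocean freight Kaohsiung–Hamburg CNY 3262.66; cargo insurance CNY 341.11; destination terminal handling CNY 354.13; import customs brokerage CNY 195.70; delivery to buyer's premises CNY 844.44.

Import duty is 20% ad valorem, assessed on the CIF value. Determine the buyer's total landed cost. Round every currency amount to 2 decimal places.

EXW: the seller makes goods available at their premises; the buyer bears all onward costs.
CIF value = EXW price + inland to port + export clearance + origin terminal + freight + insurance = 34160.82 + 817.99 + 287.13 + 834.80 + 3262.66 + 341.11 = 39704.51
Import duty = 39704.51 × 20% = 7940.90
Buyer bears: inland to port 817.99 + export clearance 287.13 + origin terminal 834.80 + freight 3262.66 + insurance 341.11 + destination terminal 354.13 + brokerage 195.70 + delivery 844.44 + duty 7940.90 = 14878.86
Landed cost = invoice 34160.82 + 14878.86 = 49039.68

Total landed cost: CNY 49039.68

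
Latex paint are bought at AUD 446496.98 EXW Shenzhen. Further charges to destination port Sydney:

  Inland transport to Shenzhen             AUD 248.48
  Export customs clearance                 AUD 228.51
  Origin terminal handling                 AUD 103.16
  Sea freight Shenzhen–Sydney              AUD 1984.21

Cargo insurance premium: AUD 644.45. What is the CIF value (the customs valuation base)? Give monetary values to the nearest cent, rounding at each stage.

CIF = EXW price + pre-shipment costs + freight + insurance
CIF = 446496.98 + 248.48 + 228.51 + 103.16 + 1984.21 + 644.45 = 449705.79

CIF value: AUD 449705.79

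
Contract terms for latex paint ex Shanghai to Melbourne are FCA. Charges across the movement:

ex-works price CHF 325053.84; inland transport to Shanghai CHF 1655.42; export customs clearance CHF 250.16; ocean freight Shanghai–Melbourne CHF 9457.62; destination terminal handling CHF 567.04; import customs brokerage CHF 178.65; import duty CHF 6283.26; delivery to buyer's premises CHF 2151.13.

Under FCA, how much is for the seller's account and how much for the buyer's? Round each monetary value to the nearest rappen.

Seller: CHF 326959.42; buyer: CHF 18637.70

FCA: the seller delivers export-cleared goods to the carrier; the buyer bears costs from that point.
Seller's account: goods 325053.84 + inland to port 1655.42 + export clearance 250.16 = 326959.42
Buyer's account: freight 9457.62 + destination terminal 567.04 + brokerage 178.65 + duty 6283.26 + delivery 2151.13 = 18637.70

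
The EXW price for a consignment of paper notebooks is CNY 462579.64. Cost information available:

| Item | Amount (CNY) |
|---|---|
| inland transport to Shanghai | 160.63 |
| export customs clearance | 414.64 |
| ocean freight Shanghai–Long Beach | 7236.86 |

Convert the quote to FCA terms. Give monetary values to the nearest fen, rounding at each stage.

FCA price: CNY 463154.91

Not relevant to the conversion: freight — on the buyer under both terms; not part of either seller's price.
From EXW to FCA, the seller additionally bears: inland to port, export clearance.
FCA price = 462579.64 + 160.63 + 414.64 = 463154.91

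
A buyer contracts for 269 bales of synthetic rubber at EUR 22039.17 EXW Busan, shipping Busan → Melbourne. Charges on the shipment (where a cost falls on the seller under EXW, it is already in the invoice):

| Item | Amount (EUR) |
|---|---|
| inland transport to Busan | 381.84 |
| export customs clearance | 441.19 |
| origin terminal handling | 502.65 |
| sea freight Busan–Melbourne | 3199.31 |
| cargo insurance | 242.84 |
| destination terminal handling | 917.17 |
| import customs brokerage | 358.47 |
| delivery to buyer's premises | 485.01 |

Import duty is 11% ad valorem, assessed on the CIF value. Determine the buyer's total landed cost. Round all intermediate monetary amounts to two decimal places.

EXW: the seller makes goods available at their premises; the buyer bears all onward costs.
CIF value = EXW price + inland to port + export clearance + origin terminal + freight + insurance = 22039.17 + 381.84 + 441.19 + 502.65 + 3199.31 + 242.84 = 26807.00
Import duty = 26807.00 × 11% = 2948.77
Buyer bears: inland to port 381.84 + export clearance 441.19 + origin terminal 502.65 + freight 3199.31 + insurance 242.84 + destination terminal 917.17 + brokerage 358.47 + delivery 485.01 + duty 2948.77 = 9477.25
Landed cost = invoice 22039.17 + 9477.25 = 31516.42

Total landed cost: EUR 31516.42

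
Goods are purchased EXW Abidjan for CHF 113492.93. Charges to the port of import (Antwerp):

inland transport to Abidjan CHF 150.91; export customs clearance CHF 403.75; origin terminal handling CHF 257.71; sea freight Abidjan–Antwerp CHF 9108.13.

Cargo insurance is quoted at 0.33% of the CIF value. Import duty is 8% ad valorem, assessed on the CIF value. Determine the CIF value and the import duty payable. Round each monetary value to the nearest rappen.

CIF value: CHF 123822.04; import duty: CHF 9905.76

Let C be the CIF value. C = EXW price + pre-shipment costs + freight + 0.33% × C
C − 0.33% × C = 113492.93 + 150.91 + 403.75 + 257.71 + 9108.13
0.9967 × C = 123413.43
C = 123413.43 / 0.9967 = 123822.04
Insurance premium = 0.33% × 123822.04 = 408.61
Import duty = 123822.04 × 8% = 9905.76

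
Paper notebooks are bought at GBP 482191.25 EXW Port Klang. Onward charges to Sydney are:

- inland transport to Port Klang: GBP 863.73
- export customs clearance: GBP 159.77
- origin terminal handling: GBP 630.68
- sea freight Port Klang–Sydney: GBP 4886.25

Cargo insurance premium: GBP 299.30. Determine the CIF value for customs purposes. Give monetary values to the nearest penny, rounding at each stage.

CIF = EXW price + pre-shipment costs + freight + insurance
CIF = 482191.25 + 863.73 + 159.77 + 630.68 + 4886.25 + 299.30 = 489030.98

CIF value: GBP 489030.98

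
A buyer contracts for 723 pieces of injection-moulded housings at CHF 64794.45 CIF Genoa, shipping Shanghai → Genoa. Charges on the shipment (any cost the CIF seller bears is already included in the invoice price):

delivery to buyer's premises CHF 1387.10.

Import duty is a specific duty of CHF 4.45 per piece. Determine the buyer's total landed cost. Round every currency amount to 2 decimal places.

Total landed cost: CHF 69398.90

CIF: the seller pays costs through ocean freight and marine insurance to the destination port.
The CIF price already equals the CIF value: 64794.45
Import duty = 723 × 4.45 = 3217.35
Buyer bears: delivery 1387.10 + duty 3217.35 = 4604.45
Landed cost = invoice 64794.45 + 4604.45 = 69398.90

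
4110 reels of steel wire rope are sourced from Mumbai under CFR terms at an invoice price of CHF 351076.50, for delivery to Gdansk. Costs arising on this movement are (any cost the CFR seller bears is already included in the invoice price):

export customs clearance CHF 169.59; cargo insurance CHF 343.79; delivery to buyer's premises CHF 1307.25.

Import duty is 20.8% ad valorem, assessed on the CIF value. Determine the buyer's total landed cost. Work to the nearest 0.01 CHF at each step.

CFR: the seller pays costs through ocean freight to the destination port, but not insurance.
Already in the invoice (seller's account under CFR): export clearance — exclude.
CIF value = CFR price + insurance = 351076.50 + 343.79 = 351420.29
Import duty = 351420.29 × 20.8% = 73095.42
Buyer bears: insurance 343.79 + delivery 1307.25 + duty 73095.42 = 74746.46
Landed cost = invoice 351076.50 + 74746.46 = 425822.96

Total landed cost: CHF 425822.96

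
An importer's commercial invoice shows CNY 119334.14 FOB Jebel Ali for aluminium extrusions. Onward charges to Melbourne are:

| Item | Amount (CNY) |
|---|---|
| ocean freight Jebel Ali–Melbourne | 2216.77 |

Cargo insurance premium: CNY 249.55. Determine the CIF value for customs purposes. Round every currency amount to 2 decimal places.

CIF = FOB price + freight + insurance
CIF = 119334.14 + 2216.77 + 249.55 = 121800.46

CIF value: CNY 121800.46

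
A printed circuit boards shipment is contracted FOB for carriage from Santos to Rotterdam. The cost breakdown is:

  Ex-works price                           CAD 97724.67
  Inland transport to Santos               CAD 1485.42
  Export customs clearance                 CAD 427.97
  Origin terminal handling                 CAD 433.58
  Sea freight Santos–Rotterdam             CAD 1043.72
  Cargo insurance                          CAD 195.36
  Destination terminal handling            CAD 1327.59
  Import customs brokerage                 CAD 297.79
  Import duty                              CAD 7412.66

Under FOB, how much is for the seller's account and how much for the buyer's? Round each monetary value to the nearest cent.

FOB: the seller bears costs until goods are on board at the origin port; the buyer bears freight, insurance and all costs thereafter.
Seller's account: goods 97724.67 + inland to port 1485.42 + export clearance 427.97 + origin terminal 433.58 = 100071.64
Buyer's account: freight 1043.72 + insurance 195.36 + destination terminal 1327.59 + brokerage 297.79 + duty 7412.66 = 10277.12

Seller: CAD 100071.64; buyer: CAD 10277.12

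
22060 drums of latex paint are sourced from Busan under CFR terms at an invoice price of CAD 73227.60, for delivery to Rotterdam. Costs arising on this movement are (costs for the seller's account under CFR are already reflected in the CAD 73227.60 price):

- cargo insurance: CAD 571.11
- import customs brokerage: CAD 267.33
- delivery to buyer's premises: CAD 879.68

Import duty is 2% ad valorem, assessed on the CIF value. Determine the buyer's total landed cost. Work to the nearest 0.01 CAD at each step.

Total landed cost: CAD 76421.69

CFR: the seller pays costs through ocean freight to the destination port, but not insurance.
CIF value = CFR price + insurance = 73227.60 + 571.11 = 73798.71
Import duty = 73798.71 × 2% = 1475.97
Buyer bears: insurance 571.11 + brokerage 267.33 + delivery 879.68 + duty 1475.97 = 3194.09
Landed cost = invoice 73227.60 + 3194.09 = 76421.69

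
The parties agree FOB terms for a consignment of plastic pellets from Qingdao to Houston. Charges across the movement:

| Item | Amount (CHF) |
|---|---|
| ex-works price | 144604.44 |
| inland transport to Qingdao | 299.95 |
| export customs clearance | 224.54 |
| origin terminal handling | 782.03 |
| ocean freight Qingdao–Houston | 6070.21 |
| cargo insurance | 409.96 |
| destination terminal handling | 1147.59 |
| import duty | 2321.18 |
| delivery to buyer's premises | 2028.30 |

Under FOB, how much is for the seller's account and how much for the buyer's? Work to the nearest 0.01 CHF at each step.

Seller: CHF 145910.96; buyer: CHF 11977.24

FOB: the seller bears costs until goods are on board at the origin port; the buyer bears freight, insurance and all costs thereafter.
Seller's account: goods 144604.44 + inland to port 299.95 + export clearance 224.54 + origin terminal 782.03 = 145910.96
Buyer's account: freight 6070.21 + insurance 409.96 + destination terminal 1147.59 + duty 2321.18 + delivery 2028.30 = 11977.24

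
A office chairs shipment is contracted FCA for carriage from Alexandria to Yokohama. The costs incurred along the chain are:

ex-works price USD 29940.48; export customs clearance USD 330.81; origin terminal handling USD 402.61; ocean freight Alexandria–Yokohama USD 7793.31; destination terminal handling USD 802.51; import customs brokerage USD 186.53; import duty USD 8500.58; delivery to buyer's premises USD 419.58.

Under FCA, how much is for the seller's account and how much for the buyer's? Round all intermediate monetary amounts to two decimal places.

FCA: the seller delivers export-cleared goods to the carrier; the buyer bears costs from that point.
Seller's account: goods 29940.48 + export clearance 330.81 = 30271.29
Buyer's account: origin terminal 402.61 + freight 7793.31 + destination terminal 802.51 + brokerage 186.53 + duty 8500.58 + delivery 419.58 = 18105.12

Seller: USD 30271.29; buyer: USD 18105.12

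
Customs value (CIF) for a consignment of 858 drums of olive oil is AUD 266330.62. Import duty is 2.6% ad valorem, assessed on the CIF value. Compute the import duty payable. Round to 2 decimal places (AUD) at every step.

Import duty = 266330.62 × 2.6% = 6924.60

Import duty: AUD 6924.60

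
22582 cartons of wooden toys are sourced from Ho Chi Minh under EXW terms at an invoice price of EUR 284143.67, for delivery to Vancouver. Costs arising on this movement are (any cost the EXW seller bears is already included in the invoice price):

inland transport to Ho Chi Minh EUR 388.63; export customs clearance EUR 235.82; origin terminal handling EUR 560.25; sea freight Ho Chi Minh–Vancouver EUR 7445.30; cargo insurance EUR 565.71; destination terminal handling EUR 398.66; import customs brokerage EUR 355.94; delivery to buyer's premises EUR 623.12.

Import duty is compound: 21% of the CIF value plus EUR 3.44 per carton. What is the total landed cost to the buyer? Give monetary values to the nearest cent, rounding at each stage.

EXW: the seller makes goods available at their premises; the buyer bears all onward costs.
CIF value = EXW price + inland to port + export clearance + origin terminal + freight + insurance = 284143.67 + 388.63 + 235.82 + 560.25 + 7445.30 + 565.71 = 293339.38
Ad valorem component: 293339.38 × 21% = 61601.27
Specific component: 22582 × 3.44 = 77682.08
Import duty = 61601.27 + 77682.08 = 139283.35
Buyer bears: inland to port 388.63 + export clearance 235.82 + origin terminal 560.25 + freight 7445.30 + insurance 565.71 + destination terminal 398.66 + brokerage 355.94 + delivery 623.12 + duty 139283.35 = 149856.78
Landed cost = invoice 284143.67 + 149856.78 = 434000.45

Total landed cost: EUR 434000.45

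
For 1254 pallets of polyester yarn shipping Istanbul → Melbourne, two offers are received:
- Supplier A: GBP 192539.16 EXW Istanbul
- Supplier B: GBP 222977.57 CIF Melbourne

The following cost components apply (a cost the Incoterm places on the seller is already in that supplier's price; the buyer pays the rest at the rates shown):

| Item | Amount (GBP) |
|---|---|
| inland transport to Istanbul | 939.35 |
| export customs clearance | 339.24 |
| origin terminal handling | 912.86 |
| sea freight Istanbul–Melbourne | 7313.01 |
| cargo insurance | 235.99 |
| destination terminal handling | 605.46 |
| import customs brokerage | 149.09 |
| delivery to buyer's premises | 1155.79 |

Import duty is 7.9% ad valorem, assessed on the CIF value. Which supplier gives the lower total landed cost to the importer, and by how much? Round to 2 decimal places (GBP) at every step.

Supplier A is cheaper by GBP 22333.10

Supplier A (EXW):
CIF value = EXW price + inland to port + export clearance + origin terminal + freight + insurance = 192539.16 + 939.35 + 339.24 + 912.86 + 7313.01 + 235.99 = 202279.61
Import duty = 202279.61 × 7.9% = 15980.09
Buyer bears (A): 939.35 + 339.24 + 912.86 + 7313.01 + 235.99 + 605.46 + 149.09 + 1155.79 = 11650.79
Landed cost (A) = invoice 192539.16 + 11650.79 + duty 15980.09 = 220170.04
Supplier B (CIF):
The CIF price already equals the CIF value: 222977.57
Import duty = 222977.57 × 7.9% = 17615.23
Buyer bears (B): 605.46 + 149.09 + 1155.79 = 1910.34
Landed cost (B) = invoice 222977.57 + 1910.34 + duty 17615.23 = 242503.14
Difference = |220170.04 − 242503.14| = 22333.10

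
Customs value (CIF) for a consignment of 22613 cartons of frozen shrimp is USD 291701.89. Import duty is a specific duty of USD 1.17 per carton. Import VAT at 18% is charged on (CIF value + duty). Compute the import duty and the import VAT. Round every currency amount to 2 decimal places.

Import duty: USD 26457.21; import VAT: USD 57268.64

Import duty = 22613 × 1.17 = 26457.21
VAT base = CIF + duty = 291701.89 + 26457.21 = 318159.10
Import VAT = 318159.10 × 18% = 57268.64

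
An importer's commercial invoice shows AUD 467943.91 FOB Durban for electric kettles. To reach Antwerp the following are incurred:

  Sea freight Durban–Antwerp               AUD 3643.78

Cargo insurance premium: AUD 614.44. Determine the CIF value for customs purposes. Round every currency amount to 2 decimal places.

CIF = FOB price + freight + insurance
CIF = 467943.91 + 3643.78 + 614.44 = 472202.13

CIF value: AUD 472202.13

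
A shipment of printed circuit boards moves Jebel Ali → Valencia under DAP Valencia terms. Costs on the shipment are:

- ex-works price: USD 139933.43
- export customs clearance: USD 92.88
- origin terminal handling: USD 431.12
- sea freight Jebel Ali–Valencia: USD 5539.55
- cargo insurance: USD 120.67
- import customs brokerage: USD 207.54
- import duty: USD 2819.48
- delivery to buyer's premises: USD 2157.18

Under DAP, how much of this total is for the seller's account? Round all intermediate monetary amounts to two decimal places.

DAP: the seller bears all costs to the named destination except import duty and clearance.
Seller's account: goods 139933.43 + export clearance 92.88 + origin terminal 431.12 + freight 5539.55 + insurance 120.67 + delivery 2157.18 = 148274.83
Buyer's account: brokerage 207.54 + duty 2819.48 = 3027.02

Seller's account: USD 148274.83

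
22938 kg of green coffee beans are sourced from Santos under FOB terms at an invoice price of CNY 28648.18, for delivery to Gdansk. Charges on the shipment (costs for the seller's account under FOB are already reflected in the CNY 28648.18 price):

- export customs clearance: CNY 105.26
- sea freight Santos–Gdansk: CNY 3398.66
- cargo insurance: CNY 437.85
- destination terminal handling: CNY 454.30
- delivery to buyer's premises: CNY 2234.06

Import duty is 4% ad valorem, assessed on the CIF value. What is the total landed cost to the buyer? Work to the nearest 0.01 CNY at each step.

Total landed cost: CNY 36472.44

FOB: the seller bears costs until goods are on board at the origin port; the buyer bears freight, insurance and all costs thereafter.
Already in the invoice (seller's account under FOB): export clearance — exclude.
CIF value = FOB price + freight + insurance = 28648.18 + 3398.66 + 437.85 = 32484.69
Import duty = 32484.69 × 4% = 1299.39
Buyer bears: freight 3398.66 + insurance 437.85 + destination terminal 454.30 + delivery 2234.06 + duty 1299.39 = 7824.26
Landed cost = invoice 28648.18 + 7824.26 = 36472.44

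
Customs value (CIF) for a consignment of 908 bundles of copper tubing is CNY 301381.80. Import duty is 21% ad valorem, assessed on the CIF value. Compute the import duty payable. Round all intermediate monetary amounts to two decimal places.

Import duty = 301381.80 × 21% = 63290.18

Import duty: CNY 63290.18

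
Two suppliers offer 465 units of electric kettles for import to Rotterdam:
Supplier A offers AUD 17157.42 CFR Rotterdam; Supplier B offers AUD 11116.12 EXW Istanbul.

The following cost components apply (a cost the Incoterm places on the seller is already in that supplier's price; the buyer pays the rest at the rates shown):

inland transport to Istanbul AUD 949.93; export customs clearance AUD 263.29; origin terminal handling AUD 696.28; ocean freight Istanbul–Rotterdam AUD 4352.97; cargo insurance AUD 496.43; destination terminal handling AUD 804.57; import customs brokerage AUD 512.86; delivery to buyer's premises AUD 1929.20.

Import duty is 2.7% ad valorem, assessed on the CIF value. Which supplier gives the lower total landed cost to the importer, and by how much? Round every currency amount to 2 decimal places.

Supplier A is cheaper by AUD 227.15

Supplier A (CFR):
CIF value = CFR price + insurance = 17157.42 + 496.43 = 17653.85
Import duty = 17653.85 × 2.7% = 476.65
Buyer bears (A): 496.43 + 804.57 + 512.86 + 1929.20 = 3743.06
Landed cost (A) = invoice 17157.42 + 3743.06 + duty 476.65 = 21377.13
Supplier B (EXW):
CIF value = EXW price + inland to port + export clearance + origin terminal + freight + insurance = 11116.12 + 949.93 + 263.29 + 696.28 + 4352.97 + 496.43 = 17875.02
Import duty = 17875.02 × 2.7% = 482.63
Buyer bears (B): 949.93 + 263.29 + 696.28 + 4352.97 + 496.43 + 804.57 + 512.86 + 1929.20 = 10005.53
Landed cost (B) = invoice 11116.12 + 10005.53 + duty 482.63 = 21604.28
Difference = |21377.13 − 21604.28| = 227.15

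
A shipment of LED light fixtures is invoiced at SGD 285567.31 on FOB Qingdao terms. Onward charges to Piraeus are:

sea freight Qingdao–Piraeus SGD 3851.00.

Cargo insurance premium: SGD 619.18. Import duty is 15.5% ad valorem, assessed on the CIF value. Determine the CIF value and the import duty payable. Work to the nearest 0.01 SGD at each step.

CIF = FOB price + freight + insurance
CIF = 285567.31 + 3851.00 + 619.18 = 290037.49
Import duty = 290037.49 × 15.5% = 44955.81

CIF value: SGD 290037.49; import duty: SGD 44955.81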